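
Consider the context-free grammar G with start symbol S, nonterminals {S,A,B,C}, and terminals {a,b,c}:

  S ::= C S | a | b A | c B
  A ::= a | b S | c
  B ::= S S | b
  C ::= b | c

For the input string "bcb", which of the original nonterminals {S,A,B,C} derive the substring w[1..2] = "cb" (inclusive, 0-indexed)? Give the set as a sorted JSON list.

CNF form of G:
  S -> C S | T0 A | T1 B | a
  A -> T0 S | a | c
  B -> S S | b
  C -> b | c
  T0 -> b
  T1 -> c

CYK fill (cells [i..j] with 1 ≤ i ≤ j ≤ 2 only):
  [1..1]={A,C,T1}  "c"  orig:{A,C}
  [2..2]={B,C,T0}  "b"  orig:{B,C}
  [1..2]={S}  "cb"

Original NTs in T[1,2] deriving "cb": ["S"]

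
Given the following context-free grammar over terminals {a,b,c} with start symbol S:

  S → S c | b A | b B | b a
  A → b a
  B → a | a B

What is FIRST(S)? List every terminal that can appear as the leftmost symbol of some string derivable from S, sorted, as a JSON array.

Compute FIRST by fixpoint:
iter 1:
  A via A→b a: +{b}
  B via B→a: +{a}
  S via S→b A: +{b}
  FIRST(S)={b}  FIRST(A)={b}  FIRST(B)={a}
iter 2: done
  FIRST(S)={b}  FIRST(A)={b}  FIRST(B)={a}

FIRST(S) = ["b"]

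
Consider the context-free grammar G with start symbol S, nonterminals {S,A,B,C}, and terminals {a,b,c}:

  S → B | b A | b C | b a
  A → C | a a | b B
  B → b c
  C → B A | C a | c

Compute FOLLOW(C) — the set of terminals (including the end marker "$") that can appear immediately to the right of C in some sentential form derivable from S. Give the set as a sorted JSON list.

Compute FIRST by fixpoint:
iter 1:
  A via A→a a: +{a}
  A via A→b B: +{b}
  B via B→b c: +{b}
  C via C→B A: +{b}
  C via C→c: +{c}
  S via S→B: +{b}
  S: {b}  A: {a,b}  B: {b}  C: {b,c}
iter 2:
  A via A→C: +{c}
  S: {b}  A: {a,b,c}  B: {b}  C: {b,c}
iter 3: — fixpoint
  S: {b}  A: {a,b,c}  B: {b}  C: {b,c}

FOLLOW sets:
FOLLOW(S) := {$}
iter 1:
  C→B A: FOLLOW(B) ⊇ FIRST(A) = {a,b,c}; new: +{a,b,c}
  C→C a: FOLLOW(C) ⊇ FIRST(a) = {a}; new: +{a}
  S→B: FOLLOW(B) ⊇ FOLLOW(S) ⊇ {$}; new: +{$}
  S→b A: FOLLOW(A) ⊇ FOLLOW(S) ⊇ {$}; new: +{$}
  S→b C: FOLLOW(C) ⊇ FOLLOW(S) ⊇ {$}; new: +{$}
  FOLLOW[S]={$}  FOLLOW[A]={$}  FOLLOW[B]={$,a,b,c}  FOLLOW[C]={$,a}
iter 2:
  C→B A: FOLLOW(A) ⊇ FOLLOW(C) ⊇ {$,a}; new: +{a}
  FOLLOW[S]={$}  FOLLOW[A]={$,a}  FOLLOW[B]={$,a,b,c}  FOLLOW[C]={$,a}
iter 3: (no change)
  FOLLOW[S]={$}  FOLLOW[A]={$,a}  FOLLOW[B]={$,a,b,c}  FOLLOW[C]={$,a}

FOLLOW(C) = ["$", "a"]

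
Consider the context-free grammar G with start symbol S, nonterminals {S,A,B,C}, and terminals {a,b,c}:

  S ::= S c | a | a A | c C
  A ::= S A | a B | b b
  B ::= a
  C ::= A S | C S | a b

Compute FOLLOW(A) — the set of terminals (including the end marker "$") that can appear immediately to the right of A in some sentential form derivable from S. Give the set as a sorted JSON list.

Compute FIRST by fixpoint:
pass 1:
  A via A→a B: +{a}
  A via A→b b: +{b}
  B via B→a: +{a}
  C via C→A S: +{a,b}
  S via S→a: +{a}
  S via S→c C: +{c}
  S: {a,c}  A: {a,b}  B: {a}  C: {a,b}
pass 2:
  A via A→S A: +{c}
  C via C→A S: +{c}
  S: {a,c}  A: {a,b,c}  B: {a}  C: {a,b,c}
pass 3: — fixpoint
  S: {a,c}  A: {a,b,c}  B: {a}  C: {a,b,c}

FOLLOW iteration:
FOLLOW(S) := {$}
iter 1:
  A→S A: FOLLOW(S) ⊇ FIRST(A) = {a,b,c}; new: +{a,b,c}
  C→A S: FOLLOW(A) ⊇ FIRST(S) = {a,c}; new: +{a,c}
  C→C S: FOLLOW(C) ⊇ FIRST(S) = {a,c}; new: +{a,c}
  S→a A: FOLLOW(A) ⊇ FOLLOW(S) ⊇ {$,a,b,c}; new: +{$,b}
  S→c C: FOLLOW(C) ⊇ FOLLOW(S) ⊇ {$,a,b,c}; new: +{$,b}
  S: {$,a,b,c}  A: {$,a,b,c}  B: {}  C: {$,a,b,c}
iter 2:
  A→a B: FOLLOW(B) ⊇ FOLLOW(A) ⊇ {$,a,b,c}; new: +{$,a,b,c}
  S: {$,a,b,c}  A: {$,a,b,c}  B: {$,a,b,c}  C: {$,a,b,c}
iter 3: (no change)
  S: {$,a,b,c}  A: {$,a,b,c}  B: {$,a,b,c}  C: {$,a,b,c}

FOLLOW(A) = ["$", "a", "b", "c"]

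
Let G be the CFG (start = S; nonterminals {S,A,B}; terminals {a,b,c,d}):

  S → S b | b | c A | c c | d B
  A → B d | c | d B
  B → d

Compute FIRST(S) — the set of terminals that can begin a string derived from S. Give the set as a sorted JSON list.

Compute FIRST by fixpoint:
[1]
  A via A→c: +{c}
  A via A→d B: +{d}
  B via B→d: +{d}
  S via S→b: +{b}
  S via S→c A: +{c}
  S via S→d B: +{d}
  FIRST(S)={b,c,d}  FIRST(A)={c,d}  FIRST(B)={d}
[2] — fixpoint
  FIRST(S)={b,c,d}  FIRST(A)={c,d}  FIRST(B)={d}

FIRST(S) = ["b", "c", "d"]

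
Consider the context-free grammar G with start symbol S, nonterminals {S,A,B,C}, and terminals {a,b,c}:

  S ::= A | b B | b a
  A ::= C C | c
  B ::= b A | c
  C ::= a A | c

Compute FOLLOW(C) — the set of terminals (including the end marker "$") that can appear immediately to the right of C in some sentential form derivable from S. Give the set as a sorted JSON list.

FIRST iteration:
pass 1:
  A via A→c: +{c}
  B via B→b A: +{b}
  B via B→c: +{c}
  C via C→a A: +{a}
  C via C→c: +{c}
  S via S→A: +{c}
  S via S→b B: +{b}
  S: {b,c}  A: {c}  B: {b,c}  C: {a,c}
pass 2:
  A via A→C C: +{a}
  S via S→A: +{a}
  S: {a,b,c}  A: {a,c}  B: {b,c}  C: {a,c}
pass 3: done
  S: {a,b,c}  A: {a,c}  B: {b,c}  C: {a,c}

FOLLOW iteration:
seed FOLLOW(S) with $
[1]
  A→C C: FOLLOW(C) ⊇ FIRST(C) = {a,c}; new: +{a,c}
  C→a A: FOLLOW(A) ⊇ FOLLOW(C) ⊇ {a,c}; new: +{a,c}
  S→A: FOLLOW(A) ⊇ FOLLOW(S) ⊇ {$}; new: +{$}
  S→b B: FOLLOW(B) ⊇ FOLLOW(S) ⊇ {$}; new: +{$}
  S: {$}  A: {$,a,c}  B: {$}  C: {a,c}
[2]
  A→C C: FOLLOW(C) ⊇ FOLLOW(A) ⊇ {$,a,c}; new: +{$}
  S: {$}  A: {$,a,c}  B: {$}  C: {$,a,c}
[3] done
  S: {$}  A: {$,a,c}  B: {$}  C: {$,a,c}

FOLLOW(C) = ["$", "a", "c"]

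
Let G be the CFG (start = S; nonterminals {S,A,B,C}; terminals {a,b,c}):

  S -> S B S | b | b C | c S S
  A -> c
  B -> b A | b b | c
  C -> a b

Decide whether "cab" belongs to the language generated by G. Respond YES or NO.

Convert to CNF:
  S -> S X3 | T0 C | T2 X4 | b
  A -> c
  B -> T0 A | T0 T0 | c
  C -> T1 T0
  T0 -> b
  T1 -> a
  T2 -> c
  X3 -> B S
  X4 -> S S

CYK fill:
  cell(0,0) c: {A,B,T2}  orig:{A,B}
  cell(1,1) a: {T1}  orig:{}
  cell(2,2) b: {S,T0}  orig:{S}
  cell(0,1) ca: ∅
  cell(1,2) ab: {C}
  cell(0,2) cab: ∅

S ∉ T[0,2] ⇒ NO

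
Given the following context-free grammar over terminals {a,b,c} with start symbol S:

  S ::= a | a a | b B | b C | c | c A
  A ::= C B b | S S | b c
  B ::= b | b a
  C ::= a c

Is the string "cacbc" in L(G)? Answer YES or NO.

CNF form of G:
  S -> T0 B | T0 C | T1 A | T2 T2 | a | c
  A -> C X3 | S S | T0 T1
  B -> T0 T2 | b
  C -> T2 T1
  T0 -> b
  T1 -> c
  T2 -> a
  X3 -> B T0

CYK table (by increasing span):
  cell(0,0) c: {S,T1}  orig:{S}
  cell(1,1) a: {S,T2}  orig:{S}
  cell(2,2) c: {S,T1}  orig:{S}
  cell(3,3) b: {B,T0}  orig:{B}
  cell(4,4) c: {S,T1}  orig:{S}
  cell(0,1) ca: {A}
  cell(1,2) ac: {A,C}
  cell(2,3) cb: ∅
  cell(3,4) bc: {A}
  cell(0,2) cac: {S}
  cell(1,3) acb: ∅
  cell(2,4) cbc: {S}
  cell(0,3) cacb: ∅
  cell(1,4) acbc: {A}
  cell(0,4) cacbc: {S}

S ∈ T[0,4] ⇒ YES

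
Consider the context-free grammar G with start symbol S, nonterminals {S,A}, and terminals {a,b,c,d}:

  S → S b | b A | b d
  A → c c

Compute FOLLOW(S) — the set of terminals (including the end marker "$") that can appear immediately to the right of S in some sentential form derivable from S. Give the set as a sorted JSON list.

Compute FIRST by fixpoint:
pass 1:
  A via A→c c: +{c}
  S via S→b A: +{b}
  FIRST(S)={b}  FIRST(A)={c}
pass 2: done
  FIRST(S)={b}  FIRST(A)={c}

FOLLOW iteration:
initialize: $ ∈ FOLLOW(S)
[1]
  S→S b: FOLLOW(S) ⊇ FIRST(b) = {b}; new: +{b}
  S→b A: FOLLOW(A) ⊇ FOLLOW(S) ⊇ {$,b}; new: +{$,b}
  S: {$,b}  A: {$,b}
[2] — fixpoint
  S: {$,b}  A: {$,b}

FOLLOW(S) = ["$", "b"]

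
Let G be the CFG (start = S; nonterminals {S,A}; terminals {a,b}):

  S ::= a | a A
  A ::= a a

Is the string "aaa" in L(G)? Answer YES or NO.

Convert to CNF:
  S -> T0 A | a
  A -> T0 T0
  T0 -> a

Fill CYK table bottom-up:
  [0..0]={S,T0}  "a"  orig:{S}
  [1..1]={S,T0}  "a"  orig:{S}
  [2..2]={S,T0}  "a"  orig:{S}
  [0..1]={A}  "aa"
  [1..2]={A}  "aa"
  [0..2]={S}  "aaa"

S ∈ T[0,2] ⇒ YES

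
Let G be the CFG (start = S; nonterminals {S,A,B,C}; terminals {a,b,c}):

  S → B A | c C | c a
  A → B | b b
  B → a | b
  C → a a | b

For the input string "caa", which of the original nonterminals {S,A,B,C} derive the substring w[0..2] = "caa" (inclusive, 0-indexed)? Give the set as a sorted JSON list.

Convert to CNF:
  S -> B A | T2 C | T2 T1
  A -> T0 T0 | a | b
  B -> a | b
  C -> T1 T1 | b
  T0 -> b
  T1 -> a
  T2 -> c

CYK fill, restricted to cells inside w[0..2]:
  T[0,0] 'c' = {T2}  orig:{}
  T[1,1] 'a' = {A,B,T1}  orig:{A,B}
  T[2,2] 'a' = {A,B,T1}  orig:{A,B}
  T[0,1] 'ca' = {S}
  T[1,2] 'aa' = {C,S}
  T[0,2] 'caa' = {S}

Original NTs in T[0,2] deriving "caa": ["S"]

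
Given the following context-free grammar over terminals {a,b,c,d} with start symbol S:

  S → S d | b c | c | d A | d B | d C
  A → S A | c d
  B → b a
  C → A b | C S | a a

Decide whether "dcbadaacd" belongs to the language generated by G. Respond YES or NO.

Convert to CNF:
  S -> S T1 | T1 A | T1 B | T1 C | T2 T0 | c
  A -> S A | T0 T1
  B -> T2 T3
  C -> A T2 | C S | T3 T3
  T0 -> c
  T1 -> d
  T2 -> b
  T3 -> a

CYK fill:
  cell(0,0) d: {T1}  orig:{}
  cell(1,1) c: {S,T0}  orig:{S}
  cell(2,2) b: {T2}  orig:{}
  cell(3,3) a: {T3}  orig:{}
  cell(4,4) d: {T1}  orig:{}
  cell(5,5) a: {T3}  orig:{}
  cell(6,6) a: {T3}  orig:{}
  cell(7,7) c: {S,T0}  orig:{S}
  cell(8,8) d: {T1}  orig:{}
  cell(0,1) dc: ∅
  cell(1,2) cb: ∅
  cell(2,3) ba: {B}
  cell(3,4) ad: ∅
  cell(4,5) da: ∅
  cell(5,6) aa: {C}
  cell(6,7) ac: ∅
  cell(7,8) cd: {A,S}
  cell(0,2) dcb: ∅
  cell(1,3) cba: ∅
  cell(2,4) bad: ∅
  cell(3,5) ada: ∅
  cell(4,6) daa: {S}
  cell(5,7) aac: {C}
  cell(6,8) acd: ∅
  cell(0,3) dcba: ∅
  cell(1,4) cbad: ∅
  cell(2,5) bada: ∅
  cell(3,6) adaa: ∅
  cell(4,7) daac: {S}
  cell(5,8) aacd: {C}
  cell(0,4) dcbad: ∅
  cell(1,5) cbada: ∅
  cell(2,6) badaa: ∅
  cell(3,7) adaac: ∅
  cell(4,8) daacd: {A,S}
  cell(0,5) dcbada: ∅
  cell(1,6) cbadaa: ∅
  cell(2,7) badaac: ∅
  cell(3,8) adaacd: ∅
  cell(0,6) dcbadaa: ∅
  cell(1,7) cbadaac: ∅
  cell(2,8) badaacd: ∅
  cell(0,7) dcbadaac: ∅
  cell(1,8) cbadaacd: ∅
  cell(0,8) dcbadaacd: ∅

S ∉ T[0,8] ⇒ NO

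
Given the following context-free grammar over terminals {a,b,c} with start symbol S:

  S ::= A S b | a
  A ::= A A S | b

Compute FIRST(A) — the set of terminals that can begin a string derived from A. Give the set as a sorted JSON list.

FIRST iteration:
pass 1:
  A via A→b: +{b}
  S via S→A S b: +{b}
  S via S→a: +{a}
  FIRST(S)={a,b}  FIRST(A)={b}
pass 2: done
  FIRST(S)={a,b}  FIRST(A)={b}

FIRST(A) = ["b"]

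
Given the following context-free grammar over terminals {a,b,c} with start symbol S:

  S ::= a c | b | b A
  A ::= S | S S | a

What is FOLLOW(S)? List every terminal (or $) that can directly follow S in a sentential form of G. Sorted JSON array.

FIRST sets, iterate to fixpoint:
round 1:
  A via A→a: +{a}
  S via S→a c: +{a}
  S via S→b: +{b}
  FIRST(S)={a,b}  FIRST(A)={a}
round 2:
  A via A→S: +{b}
  FIRST(S)={a,b}  FIRST(A)={a,b}
round 3: — fixpoint
  FIRST(S)={a,b}  FIRST(A)={a,b}

FOLLOW sets:
seed FOLLOW(S) with $
[1]
  A→S S: FOLLOW(S) ⊇ FIRST(S) = {a,b}; new: +{a,b}
  S→b A: FOLLOW(A) ⊇ FOLLOW(S) ⊇ {$,a,b}; new: +{$,a,b}
  FOLLOW(S)={$,a,b}  FOLLOW(A)={$,a,b}
[2] — fixpoint
  FOLLOW(S)={$,a,b}  FOLLOW(A)={$,a,b}

FOLLOW(S) = ["$", "a", "b"]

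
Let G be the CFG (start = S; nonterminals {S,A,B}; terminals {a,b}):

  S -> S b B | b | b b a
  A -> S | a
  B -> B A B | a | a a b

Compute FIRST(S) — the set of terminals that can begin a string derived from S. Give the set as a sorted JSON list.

Compute FIRST by fixpoint:
round 1:
  A via A→a: +{a}
  B via B→a: +{a}
  S via S→b: +{b}
  FIRST(S)={b}  FIRST(A)={a}  FIRST(B)={a}
round 2:
  A via A→S: +{b}
  FIRST(S)={b}  FIRST(A)={a,b}  FIRST(B)={a}
round 3: (stable)
  FIRST(S)={b}  FIRST(A)={a,b}  FIRST(B)={a}

FIRST(S) = ["b"]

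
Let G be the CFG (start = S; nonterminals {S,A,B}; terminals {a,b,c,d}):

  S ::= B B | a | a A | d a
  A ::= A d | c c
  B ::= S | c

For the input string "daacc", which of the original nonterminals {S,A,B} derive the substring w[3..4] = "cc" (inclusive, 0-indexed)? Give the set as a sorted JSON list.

Convert to CNF:
  S -> B B | T0 T2 | T2 A | a
  A -> A T0 | T1 T1
  B -> B B | T0 T2 | T2 A | a | c
  T0 -> d
  T1 -> c
  T2 -> a

CYK fill, restricted to cells inside w[3..4]:
  T[3,3] 'c' = {B,T1}  orig:{B}
  T[4,4] 'c' = {B,T1}  orig:{B}
  T[3,4] 'cc' = {A,B,S}

Original NTs in T[3,4] deriving "cc": ["A", "B", "S"]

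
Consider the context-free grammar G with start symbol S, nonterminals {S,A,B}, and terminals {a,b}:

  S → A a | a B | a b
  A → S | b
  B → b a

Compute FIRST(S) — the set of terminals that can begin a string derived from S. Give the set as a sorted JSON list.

FIRST sets, iterate to fixpoint:
[1]
  A via A→b: +{b}
  B via B→b a: +{b}
  S via S→A a: +{b}
  S via S→a B: +{a}
  FIRST[S]={a,b}  FIRST[A]={b}  FIRST[B]={b}
[2]
  A via A→S: +{a}
  FIRST[S]={a,b}  FIRST[A]={a,b}  FIRST[B]={b}
[3] done
  FIRST[S]={a,b}  FIRST[A]={a,b}  FIRST[B]={b}

FIRST(S) = ["a", "b"]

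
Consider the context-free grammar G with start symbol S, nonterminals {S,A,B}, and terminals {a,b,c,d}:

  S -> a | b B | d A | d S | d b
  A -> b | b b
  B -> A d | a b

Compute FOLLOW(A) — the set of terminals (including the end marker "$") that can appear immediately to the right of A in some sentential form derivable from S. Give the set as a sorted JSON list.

Compute FIRST by fixpoint:
pass 1:
  A via A→b: +{b}
  B via B→A d: +{b}
  B via B→a b: +{a}
  S via S→a: +{a}
  S via S→b B: +{b}
  S via S→d A: +{d}
  S: {a,b,d}  A: {b}  B: {a,b}
pass 2: (stable)
  S: {a,b,d}  A: {b}  B: {a,b}

FOLLOW iteration:
initialize: $ ∈ FOLLOW(S)
iter 1:
  B→A d: FOLLOW(A) ⊇ FIRST(d) = {d}; new: +{d}
  S→b B: FOLLOW(B) ⊇ FOLLOW(S) ⊇ {$}; new: +{$}
  S→d A: FOLLOW(A) ⊇ FOLLOW(S) ⊇ {$}; new: +{$}
  S: {$}  A: {$,d}  B: {$}
iter 2: (no change)
  S: {$}  A: {$,d}  B: {$}

FOLLOW(A) = ["$", "d"]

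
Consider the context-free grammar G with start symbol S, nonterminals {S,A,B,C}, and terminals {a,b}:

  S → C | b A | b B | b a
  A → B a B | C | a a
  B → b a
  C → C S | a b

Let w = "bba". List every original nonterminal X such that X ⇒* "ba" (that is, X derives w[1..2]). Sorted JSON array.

CNF form of G:
  S -> C S | T0 T1 | T1 A | T1 B | T1 T0
  A -> B X2 | C S | T0 T0 | T0 T1
  B -> T1 T0
  C -> C S | T0 T1
  T0 -> a
  T1 -> b
  X2 -> T0 B

CYK table (by increasing span) (cells [i..j] with 1 ≤ i ≤ j ≤ 2 only):
  [1..1]={T1}  "b"  orig:{}
  [2..2]={T0}  "a"  orig:{}
  [1..2]={B,S}  "ba"

Original NTs in T[1,2] deriving "ba": ["B", "S"]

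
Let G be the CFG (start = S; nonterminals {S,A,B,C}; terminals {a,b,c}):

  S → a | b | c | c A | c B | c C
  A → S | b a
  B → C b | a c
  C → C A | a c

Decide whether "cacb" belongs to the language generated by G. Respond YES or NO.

CNF form of G:
  S -> T2 A | T2 B | T2 C | a | b | c
  A -> T0 T1 | T2 A | T2 B | T2 C | a | b | c
  B -> C T0 | T1 T2
  C -> C A | T1 T2
  T0 -> b
  T1 -> a
  T2 -> c

CYK table (by increasing span):
  cell(0,0) c: {A,S,T2}  orig:{A,S}
  cell(1,1) a: {A,S,T1}  orig:{A,S}
  cell(2,2) c: {A,S,T2}  orig:{A,S}
  cell(3,3) b: {A,S,T0}  orig:{A,S}
  cell(0,1) ca: {A,S}
  cell(1,2) ac: {B,C}
  cell(2,3) cb: {A,S}
  cell(0,2) cac: {A,S}
  cell(1,3) acb: {B,C}
  cell(0,3) cacb: {A,S}

S ∈ T[0,3] ⇒ YES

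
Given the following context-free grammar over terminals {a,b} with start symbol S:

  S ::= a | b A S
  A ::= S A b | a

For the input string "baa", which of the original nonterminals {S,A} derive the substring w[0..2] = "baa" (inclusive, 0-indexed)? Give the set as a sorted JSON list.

CNF form of G:
  S -> T0 X2 | a
  A -> S X1 | a
  T0 -> b
  X1 -> A T0
  X2 -> A S

Fill CYK table bottom-up, restricted to cells inside w[0..2]:
  T[0,0] 'b' = {T0}  orig:{}
  T[1,1] 'a' = {A,S}
  T[2,2] 'a' = {A,S}
  T[0,1] 'ba' = ∅
  T[1,2] 'aa' = {X2}  orig:{}
  T[0,2] 'baa' = {S}

Original NTs in T[0,2] deriving "baa": ["S"]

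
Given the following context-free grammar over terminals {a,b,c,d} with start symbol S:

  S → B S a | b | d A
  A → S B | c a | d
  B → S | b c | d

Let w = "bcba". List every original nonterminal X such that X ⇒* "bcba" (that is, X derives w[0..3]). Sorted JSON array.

Convert to CNF:
  S -> B X5 | T3 A | b
  A -> S B | T0 T1 | d
  B -> B X4 | T2 T0 | T3 A | b | d
  T0 -> c
  T1 -> a
  T2 -> b
  T3 -> d
  X4 -> S T1
  X5 -> S T1

CYK table (by increasing span), restricted to cells inside w[0..3]:
  [0..0]={B,S,T2}  "b"  orig:{B,S}
  [1..1]={T0}  "c"  orig:{}
  [2..2]={B,S,T2}  "b"  orig:{B,S}
  [3..3]={T1}  "a"  orig:{}
  [0..1]={B}  "bc"
  [1..2]=∅  "cb"
  [2..3]={X4,X5}  "ba"  orig:{}
  [0..2]=∅  "bcb"
  [1..3]=∅  "cba"
  [0..3]={B,S}  "bcba"

Original NTs in T[0,3] deriving "bcba": ["B", "S"]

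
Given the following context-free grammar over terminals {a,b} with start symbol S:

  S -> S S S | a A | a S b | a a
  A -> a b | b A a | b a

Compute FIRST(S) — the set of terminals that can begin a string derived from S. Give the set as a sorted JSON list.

Compute FIRST by fixpoint:
round 1:
  A via A→a b: +{a}
  A via A→b A a: +{b}
  S via S→a A: +{a}
  S: {a}  A: {a,b}
round 2: (no change)
  S: {a}  A: {a,b}

FIRST(S) = ["a"]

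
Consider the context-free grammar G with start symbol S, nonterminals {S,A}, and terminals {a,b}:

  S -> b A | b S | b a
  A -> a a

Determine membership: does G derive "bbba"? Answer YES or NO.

Convert to CNF:
  S -> T1 A | T1 S | T1 T0
  A -> T0 T0
  T0 -> a
  T1 -> b

CYK fill:
  cell(0,0) b: {T1}  orig:{}
  cell(1,1) b: {T1}  orig:{}
  cell(2,2) b: {T1}  orig:{}
  cell(3,3) a: {T0}  orig:{}
  cell(0,1) bb: ∅
  cell(1,2) bb: ∅
  cell(2,3) ba: {S}
  cell(0,2) bbb: ∅
  cell(1,3) bba: {S}
  cell(0,3) bbba: {S}

S ∈ T[0,3] ⇒ YES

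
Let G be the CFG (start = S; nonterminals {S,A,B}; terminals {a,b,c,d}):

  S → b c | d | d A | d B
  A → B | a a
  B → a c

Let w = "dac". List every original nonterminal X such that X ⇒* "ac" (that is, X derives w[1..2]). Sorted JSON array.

Convert to CNF:
  S -> T2 T1 | T3 A | T3 B | d
  A -> T0 T0 | T0 T1
  B -> T0 T1
  T0 -> a
  T1 -> c
  T2 -> b
  T3 -> d

CYK table (by increasing span) (cells [i..j] with 1 ≤ i ≤ j ≤ 2 only):
  cell(1,1) a: {T0}  orig:{}
  cell(2,2) c: {T1}  orig:{}
  cell(1,2) ac: {A,B}

Original NTs in T[1,2] deriving "ac": ["A", "B"]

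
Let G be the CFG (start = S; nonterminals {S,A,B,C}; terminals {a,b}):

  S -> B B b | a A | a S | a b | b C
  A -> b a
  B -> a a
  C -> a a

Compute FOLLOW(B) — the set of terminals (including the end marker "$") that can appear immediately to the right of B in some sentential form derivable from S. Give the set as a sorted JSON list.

FIRST sets, iterate to fixpoint:
[1]
  A via A→b a: +{b}
  B via B→a a: +{a}
  C via C→a a: +{a}
  S via S→B B b: +{a}
  S via S→b C: +{b}
  S: {a,b}  A: {b}  B: {a}  C: {a}
[2] (stable)
  S: {a,b}  A: {b}  B: {a}  C: {a}

Compute FOLLOW by fixpoint:
FOLLOW(S) := {$}
round 1:
  S→B B b: FOLLOW(B) ⊇ FIRST(B) = {a}; new: +{a}
  S→B B b: FOLLOW(B) ⊇ FIRST(b) = {b}; new: +{b}
  S→a A: FOLLOW(A) ⊇ FOLLOW(S) ⊇ {$}; new: +{$}
  S→b C: FOLLOW(C) ⊇ FOLLOW(S) ⊇ {$}; new: +{$}
  FOLLOW[S]={$}  FOLLOW[A]={$}  FOLLOW[B]={a,b}  FOLLOW[C]={$}
round 2: done
  FOLLOW[S]={$}  FOLLOW[A]={$}  FOLLOW[B]={a,b}  FOLLOW[C]={$}

FOLLOW(B) = ["a", "b"]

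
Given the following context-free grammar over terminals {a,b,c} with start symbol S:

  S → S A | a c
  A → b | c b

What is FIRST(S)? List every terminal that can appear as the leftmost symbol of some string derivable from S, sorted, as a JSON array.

FIRST sets, iterate to fixpoint:
pass 1:
  A via A→b: +{b}
  A via A→c b: +{c}
  S via S→a c: +{a}
  FIRST(S)={a}  FIRST(A)={b,c}
pass 2: (stable)
  FIRST(S)={a}  FIRST(A)={b,c}

FIRST(S) = ["a"]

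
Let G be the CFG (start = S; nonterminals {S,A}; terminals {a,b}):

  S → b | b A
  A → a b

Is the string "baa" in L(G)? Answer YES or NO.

Convert to CNF:
  S -> T1 A | b
  A -> T0 T1
  T0 -> a
  T1 -> b

CYK fill:
  cell(0,0) b: {S,T1}  orig:{S}
  cell(1,1) a: {T0}  orig:{}
  cell(2,2) a: {T0}  orig:{}
  cell(0,1) ba: ∅
  cell(1,2) aa: ∅
  cell(0,2) baa: ∅

S ∉ T[0,2] ⇒ NO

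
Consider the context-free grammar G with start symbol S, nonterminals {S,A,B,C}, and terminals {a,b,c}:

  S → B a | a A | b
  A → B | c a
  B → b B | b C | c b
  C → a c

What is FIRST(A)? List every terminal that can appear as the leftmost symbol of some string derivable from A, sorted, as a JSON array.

Compute FIRST by fixpoint:
round 1:
  A via A→c a: +{c}
  B via B→b B: +{b}
  B via B→c b: +{c}
  C via C→a c: +{a}
  S via S→B a: +{b,c}
  S via S→a A: +{a}
  FIRST(S)={a,b,c}  FIRST(A)={c}  FIRST(B)={b,c}  FIRST(C)={a}
round 2:
  A via A→B: +{b}
  FIRST(S)={a,b,c}  FIRST(A)={b,c}  FIRST(B)={b,c}  FIRST(C)={a}
round 3: (stable)
  FIRST(S)={a,b,c}  FIRST(A)={b,c}  FIRST(B)={b,c}  FIRST(C)={a}

FIRST(A) = ["b", "c"]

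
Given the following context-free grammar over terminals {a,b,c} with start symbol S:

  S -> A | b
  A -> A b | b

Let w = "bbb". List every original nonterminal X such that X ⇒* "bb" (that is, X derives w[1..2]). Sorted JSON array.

CNF form of G:
  S -> A T0 | b
  A -> A T0 | b
  T0 -> b

CYK table (by increasing span) (cells [i..j] with 1 ≤ i ≤ j ≤ 2 only):
  cell(1,1) b: {A,S,T0}  orig:{A,S}
  cell(2,2) b: {A,S,T0}  orig:{A,S}
  cell(1,2) bb: {A,S}

Original NTs in T[1,2] deriving "bb": ["A", "S"]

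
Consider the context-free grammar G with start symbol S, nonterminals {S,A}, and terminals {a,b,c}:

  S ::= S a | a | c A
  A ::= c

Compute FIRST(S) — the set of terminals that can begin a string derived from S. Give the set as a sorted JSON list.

Compute FIRST by fixpoint:
[1]
  A via A→c: +{c}
  S via S→a: +{a}
  S via S→c A: +{c}
  FIRST[S]={a,c}  FIRST[A]={c}
[2] (stable)
  FIRST[S]={a,c}  FIRST[A]={c}

FIRST(S) = ["a", "c"]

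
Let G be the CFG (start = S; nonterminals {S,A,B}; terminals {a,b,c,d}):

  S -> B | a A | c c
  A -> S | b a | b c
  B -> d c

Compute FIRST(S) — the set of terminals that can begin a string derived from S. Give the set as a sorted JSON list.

Compute FIRST by fixpoint:
pass 1:
  A via A→b a: +{b}
  B via B→d c: +{d}
  S via S→B: +{d}
  S via S→a A: +{a}
  S via S→c c: +{c}
  S: {a,c,d}  A: {b}  B: {d}
pass 2:
  A via A→S: +{a,c,d}
  S: {a,c,d}  A: {a,b,c,d}  B: {d}
pass 3: done
  S: {a,c,d}  A: {a,b,c,d}  B: {d}

FIRST(S) = ["a", "c", "d"]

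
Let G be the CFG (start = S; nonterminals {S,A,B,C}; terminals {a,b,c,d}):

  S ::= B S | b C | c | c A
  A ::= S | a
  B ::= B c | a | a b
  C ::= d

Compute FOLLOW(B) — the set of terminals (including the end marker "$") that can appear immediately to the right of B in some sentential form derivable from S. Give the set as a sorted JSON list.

FIRST sets, iterate to fixpoint:
[1]
  A via A→a: +{a}
  B via B→a: +{a}
  C via C→d: +{d}
  S via S→B S: +{a}
  S via S→b C: +{b}
  S via S→c: +{c}
  S: {a,b,c}  A: {a}  B: {a}  C: {d}
[2]
  A via A→S: +{b,c}
  S: {a,b,c}  A: {a,b,c}  B: {a}  C: {d}
[3] (no change)
  S: {a,b,c}  A: {a,b,c}  B: {a}  C: {d}

FOLLOW iteration:
initialize: $ ∈ FOLLOW(S)
round 1:
  B→B c: FOLLOW(B) ⊇ FIRST(c) = {c}; new: +{c}
  S→B S: FOLLOW(B) ⊇ FIRST(S) = {a,b,c}; new: +{a,b}
  S→b C: FOLLOW(C) ⊇ FOLLOW(S) ⊇ {$}; new: +{$}
  S→c A: FOLLOW(A) ⊇ FOLLOW(S) ⊇ {$}; new: +{$}
  FOLLOW[S]={$}  FOLLOW[A]={$}  FOLLOW[B]={a,b,c}  FOLLOW[C]={$}
round 2: (no change)
  FOLLOW[S]={$}  FOLLOW[A]={$}  FOLLOW[B]={a,b,c}  FOLLOW[C]={$}

FOLLOW(B) = ["a", "b", "c"]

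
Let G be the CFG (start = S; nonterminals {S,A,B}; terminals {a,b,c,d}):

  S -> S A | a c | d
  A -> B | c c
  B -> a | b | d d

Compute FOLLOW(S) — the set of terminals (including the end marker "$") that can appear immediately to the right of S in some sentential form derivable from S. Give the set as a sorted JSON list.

FIRST iteration:
pass 1:
  A via A→c c: +{c}
  B via B→a: +{a}
  B via B→b: +{b}
  B via B→d d: +{d}
  S via S→a c: +{a}
  S via S→d: +{d}
  FIRST[S]={a,d}  FIRST[A]={c}  FIRST[B]={a,b,d}
pass 2:
  A via A→B: +{a,b,d}
  FIRST[S]={a,d}  FIRST[A]={a,b,c,d}  FIRST[B]={a,b,d}
pass 3: (stable)
  FIRST[S]={a,d}  FIRST[A]={a,b,c,d}  FIRST[B]={a,b,d}

Compute FOLLOW by fixpoint:
seed FOLLOW(S) with $
iter 1:
  S→S A: FOLLOW(S) ⊇ FIRST(A) = {a,b,c,d}; new: +{a,b,c,d}
  S→S A: FOLLOW(A) ⊇ FOLLOW(S) ⊇ {$,a,b,c,d}; new: +{$,a,b,c,d}
  FOLLOW[S]={$,a,b,c,d}  FOLLOW[A]={$,a,b,c,d}  FOLLOW[B]={}
iter 2:
  A→B: FOLLOW(B) ⊇ FOLLOW(A) ⊇ {$,a,b,c,d}; new: +{$,a,b,c,d}
  FOLLOW[S]={$,a,b,c,d}  FOLLOW[A]={$,a,b,c,d}  FOLLOW[B]={$,a,b,c,d}
iter 3: — fixpoint
  FOLLOW[S]={$,a,b,c,d}  FOLLOW[A]={$,a,b,c,d}  FOLLOW[B]={$,a,b,c,d}

FOLLOW(S) = ["$", "a", "b", "c", "d"]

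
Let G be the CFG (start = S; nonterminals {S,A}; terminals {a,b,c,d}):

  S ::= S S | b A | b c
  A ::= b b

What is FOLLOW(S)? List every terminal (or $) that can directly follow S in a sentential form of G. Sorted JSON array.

FIRST sets, iterate to fixpoint:
round 1:
  A via A→b b: +{b}
  S via S→b A: +{b}
  FIRST(S)={b}  FIRST(A)={b}
round 2: — fixpoint
  FIRST(S)={b}  FIRST(A)={b}

FOLLOW sets:
seed FOLLOW(S) with $
pass 1:
  S→S S: FOLLOW(S) ⊇ FIRST(S) = {b}; new: +{b}
  S→b A: FOLLOW(A) ⊇ FOLLOW(S) ⊇ {$,b}; new: +{$,b}
  S: {$,b}  A: {$,b}
pass 2: done
  S: {$,b}  A: {$,b}

FOLLOW(S) = ["$", "b"]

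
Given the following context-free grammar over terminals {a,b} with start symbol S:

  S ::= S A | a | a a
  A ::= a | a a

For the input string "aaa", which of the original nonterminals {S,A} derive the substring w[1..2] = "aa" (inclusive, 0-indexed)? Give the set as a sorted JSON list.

CNF form of G:
  S -> S A | T0 T0 | a
  A -> T0 T0 | a
  T0 -> a

CYK fill, restricted to cells inside w[1..2]:
  cell(1,1) a: {A,S,T0}  orig:{A,S}
  cell(2,2) a: {A,S,T0}  orig:{A,S}
  cell(1,2) aa: {A,S}

Original NTs in T[1,2] deriving "aa": ["A", "S"]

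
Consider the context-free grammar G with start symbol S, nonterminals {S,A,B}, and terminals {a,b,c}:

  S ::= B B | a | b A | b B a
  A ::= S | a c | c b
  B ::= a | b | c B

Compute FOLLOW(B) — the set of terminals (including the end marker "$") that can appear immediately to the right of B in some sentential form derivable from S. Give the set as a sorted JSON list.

Compute FIRST by fixpoint:
pass 1:
  A via A→a c: +{a}
  A via A→c b: +{c}
  B via B→a: +{a}
  B via B→b: +{b}
  B via B→c B: +{c}
  S via S→B B: +{a,b,c}
  S: {a,b,c}  A: {a,c}  B: {a,b,c}
pass 2:
  A via A→S: +{b}
  S: {a,b,c}  A: {a,b,c}  B: {a,b,c}
pass 3: (no change)
  S: {a,b,c}  A: {a,b,c}  B: {a,b,c}

FOLLOW sets:
FOLLOW(S) := {$}
round 1:
  S→B B: FOLLOW(B) ⊇ FIRST(B) = {a,b,c}; new: +{a,b,c}
  S→B B: FOLLOW(B) ⊇ FOLLOW(S) ⊇ {$}; new: +{$}
  S→b A: FOLLOW(A) ⊇ FOLLOW(S) ⊇ {$}; new: +{$}
  FOLLOW[S]={$}  FOLLOW[A]={$}  FOLLOW[B]={$,a,b,c}
round 2: (no change)
  FOLLOW[S]={$}  FOLLOW[A]={$}  FOLLOW[B]={$,a,b,c}

FOLLOW(B) = ["$", "a", "b", "c"]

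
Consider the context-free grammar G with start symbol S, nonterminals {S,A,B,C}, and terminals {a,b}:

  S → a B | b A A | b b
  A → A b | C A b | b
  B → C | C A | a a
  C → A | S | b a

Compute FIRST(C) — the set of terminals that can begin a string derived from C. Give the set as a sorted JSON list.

FIRST sets, iterate to fixpoint:
pass 1:
  A via A→b: +{b}
  B via B→a a: +{a}
  C via C→A: +{b}
  S via S→a B: +{a}
  S via S→b A A: +{b}
  S: {a,b}  A: {b}  B: {a}  C: {b}
pass 2:
  B via B→C: +{b}
  C via C→S: +{a}
  S: {a,b}  A: {b}  B: {a,b}  C: {a,b}
pass 3:
  A via A→C A b: +{a}
  S: {a,b}  A: {a,b}  B: {a,b}  C: {a,b}
pass 4: (no change)
  S: {a,b}  A: {a,b}  B: {a,b}  C: {a,b}

FIRST(C) = ["a", "b"]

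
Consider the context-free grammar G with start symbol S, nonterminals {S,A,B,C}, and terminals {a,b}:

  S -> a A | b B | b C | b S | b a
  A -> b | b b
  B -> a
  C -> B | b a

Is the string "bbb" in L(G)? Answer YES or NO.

CNF form of G:
  S -> T0 B | T0 C | T0 S | T0 T1 | T1 A
  A -> T0 T0 | b
  B -> a
  C -> T0 T1 | a
  T0 -> b
  T1 -> a

CYK table (by increasing span):
  [0..0]={A,T0}  "b"  orig:{A}
  [1..1]={A,T0}  "b"  orig:{A}
  [2..2]={A,T0}  "b"  orig:{A}
  [0..1]={A}  "bb"
  [1..2]={A}  "bb"
  [0..2]=∅  "bbb"

S ∉ T[0,2] ⇒ NO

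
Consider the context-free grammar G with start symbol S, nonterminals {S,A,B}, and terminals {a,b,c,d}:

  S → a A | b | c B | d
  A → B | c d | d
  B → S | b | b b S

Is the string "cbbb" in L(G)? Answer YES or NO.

Convert to CNF:
  S -> T0 A | T2 B | b | d
  A -> T0 A | T1 X4 | T2 B | T2 T3 | b | d
  B -> T0 A | T1 X5 | T2 B | b | d
  T0 -> a
  T1 -> b
  T2 -> c
  T3 -> d
  X4 -> T1 S
  X5 -> T1 S

CYK table (by increasing span):
  T[0,0] 'c' = {T2}  orig:{}
  T[1,1] 'b' = {A,B,S,T1}  orig:{A,B,S}
  T[2,2] 'b' = {A,B,S,T1}  orig:{A,B,S}
  T[3,3] 'b' = {A,B,S,T1}  orig:{A,B,S}
  T[0,1] 'cb' = {A,B,S}
  T[1,2] 'bb' = {X4,X5}  orig:{}
  T[2,3] 'bb' = {X4,X5}  orig:{}
  T[0,2] 'cbb' = ∅
  T[1,3] 'bbb' = {A,B}
  T[0,3] 'cbbb' = {A,B,S}

S ∈ T[0,3] ⇒ YES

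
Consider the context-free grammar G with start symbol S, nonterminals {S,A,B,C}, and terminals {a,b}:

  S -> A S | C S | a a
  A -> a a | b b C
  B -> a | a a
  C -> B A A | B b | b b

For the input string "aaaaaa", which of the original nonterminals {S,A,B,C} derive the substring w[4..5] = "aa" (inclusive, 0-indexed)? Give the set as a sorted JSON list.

CNF form of G:
  S -> A S | C S | T0 T0
  A -> T0 T0 | T1 X2
  B -> T0 T0 | a
  C -> B T1 | B X3 | T1 T1
  T0 -> a
  T1 -> b
  X2 -> T1 C
  X3 -> A A

CYK table (by increasing span) (cells [i..j] with 4 ≤ i ≤ j ≤ 5 only):
  cell(4,4) a: {B,T0}  orig:{B}
  cell(5,5) a: {B,T0}  orig:{B}
  cell(4,5) aa: {A,B,S}

Original NTs in T[4,5] deriving "aa": ["A", "B", "S"]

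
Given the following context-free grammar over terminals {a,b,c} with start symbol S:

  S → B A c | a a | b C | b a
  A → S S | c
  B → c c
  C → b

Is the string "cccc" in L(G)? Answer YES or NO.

CNF form of G:
  S -> B X3 | T1 T1 | T2 C | T2 T1
  A -> S S | c
  B -> T0 T0
  C -> b
  T0 -> c
  T1 -> a
  T2 -> b
  X3 -> A T0

CYK fill:
  T[0,0] 'c' = {A,T0}  orig:{A}
  T[1,1] 'c' = {A,T0}  orig:{A}
  T[2,2] 'c' = {A,T0}  orig:{A}
  T[3,3] 'c' = {A,T0}  orig:{A}
  T[0,1] 'cc' = {B,X3}  orig:{B}
  T[1,2] 'cc' = {B,X3}  orig:{B}
  T[2,3] 'cc' = {B,X3}  orig:{B}
  T[0,2] 'ccc' = ∅
  T[1,3] 'ccc' = ∅
  T[0,3] 'cccc' = {S}

S ∈ T[0,3] ⇒ YES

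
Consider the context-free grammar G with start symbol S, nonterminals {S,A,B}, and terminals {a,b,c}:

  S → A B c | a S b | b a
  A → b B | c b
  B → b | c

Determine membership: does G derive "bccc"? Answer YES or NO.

Convert to CNF:
  S -> A X3 | T0 T2 | T2 X4
  A -> T0 B | T1 T0
  B -> b | c
  T0 -> b
  T1 -> c
  T2 -> a
  X3 -> B T1
  X4 -> S T0

Fill CYK table bottom-up:
  T[0,0] 'b' = {B,T0}  orig:{B}
  T[1,1] 'c' = {B,T1}  orig:{B}
  T[2,2] 'c' = {B,T1}  orig:{B}
  T[3,3] 'c' = {B,T1}  orig:{B}
  T[0,1] 'bc' = {A,X3}  orig:{A}
  T[1,2] 'cc' = {X3}  orig:{}
  T[2,3] 'cc' = {X3}  orig:{}
  T[0,2] 'bcc' = ∅
  T[1,3] 'ccc' = ∅
  T[0,3] 'bccc' = {S}

S ∈ T[0,3] ⇒ YES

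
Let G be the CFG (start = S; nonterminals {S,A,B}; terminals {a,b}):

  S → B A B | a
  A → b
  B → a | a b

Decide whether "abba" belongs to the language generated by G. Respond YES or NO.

Convert to CNF:
  S -> B X2 | a
  A -> b
  B -> T0 T1 | a
  T0 -> a
  T1 -> b
  X2 -> A B

Fill CYK table bottom-up:
  [0..0]={B,S,T0}  "a"  orig:{B,S}
  [1..1]={A,T1}  "b"  orig:{A}
  [2..2]={A,T1}  "b"  orig:{A}
  [3..3]={B,S,T0}  "a"  orig:{B,S}
  [0..1]={B}  "ab"
  [1..2]=∅  "bb"
  [2..3]={X2}  "ba"  orig:{}
  [0..2]=∅  "abb"
  [1..3]=∅  "bba"
  [0..3]={S}  "abba"

S ∈ T[0,3] ⇒ YES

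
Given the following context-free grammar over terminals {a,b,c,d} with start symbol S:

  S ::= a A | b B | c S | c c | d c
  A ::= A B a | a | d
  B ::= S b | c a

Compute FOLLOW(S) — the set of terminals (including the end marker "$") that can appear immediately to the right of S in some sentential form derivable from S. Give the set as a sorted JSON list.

FIRST iteration:
pass 1:
  A via A→a: +{a}
  A via A→d: +{d}
  B via B→c a: +{c}
  S via S→a A: +{a}
  S via S→b B: +{b}
  S via S→c S: +{c}
  S via S→d c: +{d}
  S: {a,b,c,d}  A: {a,d}  B: {c}
pass 2:
  B via B→S b: +{a,b,d}
  S: {a,b,c,d}  A: {a,d}  B: {a,b,c,d}
pass 3: (stable)
  S: {a,b,c,d}  A: {a,d}  B: {a,b,c,d}

FOLLOW sets:
initialize: $ ∈ FOLLOW(S)
pass 1:
  A→A B a: FOLLOW(A) ⊇ FIRST(B) = {a,b,c,d}; new: +{a,b,c,d}
  A→A B a: FOLLOW(B) ⊇ FIRST(a) = {a}; new: +{a}
  B→S b: FOLLOW(S) ⊇ FIRST(b) = {b}; new: +{b}
  S→a A: FOLLOW(A) ⊇ FOLLOW(S) ⊇ {$,b}; new: +{$}
  S→b B: FOLLOW(B) ⊇ FOLLOW(S) ⊇ {$,b}; new: +{$,b}
  FOLLOW[S]={$,b}  FOLLOW[A]={$,a,b,c,d}  FOLLOW[B]={$,a,b}
pass 2: (stable)
  FOLLOW[S]={$,b}  FOLLOW[A]={$,a,b,c,d}  FOLLOW[B]={$,a,b}

FOLLOW(S) = ["$", "b"]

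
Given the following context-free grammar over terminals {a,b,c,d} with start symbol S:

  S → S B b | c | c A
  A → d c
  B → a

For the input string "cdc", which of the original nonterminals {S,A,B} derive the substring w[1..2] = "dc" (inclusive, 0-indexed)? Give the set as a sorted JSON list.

CNF form of G:
  S -> S X3 | T1 A | c
  A -> T0 T1
  B -> a
  T0 -> d
  T1 -> c
  T2 -> b
  X3 -> B T2

Fill CYK table bottom-up (cells [i..j] with 1 ≤ i ≤ j ≤ 2 only):
  cell(1,1) d: {T0}  orig:{}
  cell(2,2) c: {S,T1}  orig:{S}
  cell(1,2) dc: {A}

Original NTs in T[1,2] deriving "dc": ["A"]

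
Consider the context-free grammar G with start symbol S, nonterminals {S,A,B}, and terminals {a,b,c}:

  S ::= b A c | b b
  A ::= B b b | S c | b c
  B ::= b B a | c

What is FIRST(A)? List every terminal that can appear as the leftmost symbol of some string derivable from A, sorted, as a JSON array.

Compute FIRST by fixpoint:
iter 1:
  A via A→b c: +{b}
  B via B→b B a: +{b}
  B via B→c: +{c}
  S via S→b A c: +{b}
  S: {b}  A: {b}  B: {b,c}
iter 2:
  A via A→B b b: +{c}
  S: {b}  A: {b,c}  B: {b,c}
iter 3: (stable)
  S: {b}  A: {b,c}  B: {b,c}

FIRST(A) = ["b", "c"]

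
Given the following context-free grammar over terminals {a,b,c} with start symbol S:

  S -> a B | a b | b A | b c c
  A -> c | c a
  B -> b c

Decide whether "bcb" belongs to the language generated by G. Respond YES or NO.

CNF form of G:
  S -> T1 B | T1 T2 | T2 A | T2 X3
  A -> T0 T1 | c
  B -> T2 T0
  T0 -> c
  T1 -> a
  T2 -> b
  X3 -> T0 T0

Fill CYK table bottom-up:
  cell(0,0) b: {T2}  orig:{}
  cell(1,1) c: {A,T0}  orig:{A}
  cell(2,2) b: {T2}  orig:{}
  cell(0,1) bc: {B,S}
  cell(1,2) cb: ∅
  cell(0,2) bcb: ∅

S ∉ T[0,2] ⇒ NO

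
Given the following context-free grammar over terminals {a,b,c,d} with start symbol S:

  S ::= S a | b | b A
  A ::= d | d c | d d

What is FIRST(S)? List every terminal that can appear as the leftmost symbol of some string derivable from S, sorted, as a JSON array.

Compute FIRST by fixpoint:
[1]
  A via A→d: +{d}
  S via S→b: +{b}
  S: {b}  A: {d}
[2] (stable)
  S: {b}  A: {d}

FIRST(S) = ["b"]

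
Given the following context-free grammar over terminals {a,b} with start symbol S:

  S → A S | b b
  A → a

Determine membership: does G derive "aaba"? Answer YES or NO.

Convert to CNF:
  S -> A S | T0 T0
  A -> a
  T0 -> b

CYK fill:
  T[0,0] 'a' = {A}
  T[1,1] 'a' = {A}
  T[2,2] 'b' = {T0}  orig:{}
  T[3,3] 'a' = {A}
  T[0,1] 'aa' = ∅
  T[1,2] 'ab' = ∅
  T[2,3] 'ba' = ∅
  T[0,2] 'aab' = ∅
  T[1,3] 'aba' = ∅
  T[0,3] 'aaba' = ∅

S ∉ T[0,3] ⇒ NO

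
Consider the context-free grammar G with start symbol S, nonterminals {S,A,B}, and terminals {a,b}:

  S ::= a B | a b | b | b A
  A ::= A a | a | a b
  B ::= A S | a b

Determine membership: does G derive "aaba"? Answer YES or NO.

CNF form of G:
  S -> T0 B | T0 T1 | T1 A | b
  A -> A T0 | T0 T1 | a
  B -> A S | T0 T1
  T0 -> a
  T1 -> b

CYK table (by increasing span):
  T[0,0] 'a' = {A,T0}  orig:{A}
  T[1,1] 'a' = {A,T0}  orig:{A}
  T[2,2] 'b' = {S,T1}  orig:{S}
  T[3,3] 'a' = {A,T0}  orig:{A}
  T[0,1] 'aa' = {A}
  T[1,2] 'ab' = {A,B,S}
  T[2,3] 'ba' = {S}
  T[0,2] 'aab' = {B,S}
  T[1,3] 'aba' = {A,B}
  T[0,3] 'aaba' = {B,S}

S ∈ T[0,3] ⇒ YES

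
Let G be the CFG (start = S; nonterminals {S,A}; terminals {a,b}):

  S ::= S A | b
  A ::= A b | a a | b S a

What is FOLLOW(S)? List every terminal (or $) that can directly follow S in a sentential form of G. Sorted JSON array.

Compute FIRST by fixpoint:
iter 1:
  A via A→a a: +{a}
  A via A→b S a: +{b}
  S via S→b: +{b}
  S: {b}  A: {a,b}
iter 2: — fixpoint
  S: {b}  A: {a,b}

Compute FOLLOW by fixpoint:
seed FOLLOW(S) with $
[1]
  A→A b: FOLLOW(A) ⊇ FIRST(b) = {b}; new: +{b}
  A→b S a: FOLLOW(S) ⊇ FIRST(a) = {a}; new: +{a}
  S→S A: FOLLOW(S) ⊇ FIRST(A) = {a,b}; new: +{b}
  S→S A: FOLLOW(A) ⊇ FOLLOW(S) ⊇ {$,a,b}; new: +{$,a}
  S: {$,a,b}  A: {$,a,b}
[2] done
  S: {$,a,b}  A: {$,a,b}

FOLLOW(S) = ["$", "a", "b"]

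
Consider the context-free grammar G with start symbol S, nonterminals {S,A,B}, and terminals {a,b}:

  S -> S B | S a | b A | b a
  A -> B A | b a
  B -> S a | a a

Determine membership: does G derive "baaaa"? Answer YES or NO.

Convert to CNF:
  S -> S B | S T1 | T0 A | T0 T1
  A -> B A | T0 T1
  B -> S T1 | T1 T1
  T0 -> b
  T1 -> a

CYK table (by increasing span):
  cell(0,0) b: {T0}  orig:{}
  cell(1,1) a: {T1}  orig:{}
  cell(2,2) a: {T1}  orig:{}
  cell(3,3) a: {T1}  orig:{}
  cell(4,4) a: {T1}  orig:{}
  cell(0,1) ba: {A,S}
  cell(1,2) aa: {B}
  cell(2,3) aa: {B}
  cell(3,4) aa: {B}
  cell(0,2) baa: {B,S}
  cell(1,3) aaa: ∅
  cell(2,4) aaa: ∅
  cell(0,3) baaa: {B,S}
  cell(1,4) aaaa: ∅
  cell(0,4) baaaa: {B,S}

S ∈ T[0,4] ⇒ YES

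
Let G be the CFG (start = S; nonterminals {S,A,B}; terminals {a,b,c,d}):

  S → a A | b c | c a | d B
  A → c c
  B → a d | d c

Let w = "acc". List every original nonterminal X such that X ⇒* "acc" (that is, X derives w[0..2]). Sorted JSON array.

Convert to CNF:
  S -> T0 T1 | T1 A | T2 B | T3 T0
  A -> T0 T0
  B -> T1 T2 | T2 T0
  T0 -> c
  T1 -> a
  T2 -> d
  T3 -> b

CYK fill, restricted to cells inside w[0..2]:
  [0..0]={T1}  "a"  orig:{}
  [1..1]={T0}  "c"  orig:{}
  [2..2]={T0}  "c"  orig:{}
  [0..1]=∅  "ac"
  [1..2]={A}  "cc"
  [0..2]={S}  "acc"

Original NTs in T[0,2] deriving "acc": ["S"]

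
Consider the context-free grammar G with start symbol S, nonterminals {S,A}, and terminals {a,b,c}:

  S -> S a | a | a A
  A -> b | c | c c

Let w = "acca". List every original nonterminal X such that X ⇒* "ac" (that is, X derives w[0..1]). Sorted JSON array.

CNF form of G:
  S -> S T1 | T1 A | a
  A -> T0 T0 | b | c
  T0 -> c
  T1 -> a

CYK table (by increasing span) — only the sub-triangle for w[0..1]:
  [0..0]={S,T1}  "a"  orig:{S}
  [1..1]={A,T0}  "c"  orig:{A}
  [0..1]={S}  "ac"

Original NTs in T[0,1] deriving "ac": ["S"]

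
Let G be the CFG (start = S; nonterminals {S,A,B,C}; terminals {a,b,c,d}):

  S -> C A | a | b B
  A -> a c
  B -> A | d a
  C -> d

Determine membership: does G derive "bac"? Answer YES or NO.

CNF form of G:
  S -> C A | T3 B | a
  A -> T0 T1
  B -> T0 T1 | T2 T0
  C -> d
  T0 -> a
  T1 -> c
  T2 -> d
  T3 -> b

Fill CYK table bottom-up:
  T[0,0] 'b' = {T3}  orig:{}
  T[1,1] 'a' = {S,T0}  orig:{S}
  T[2,2] 'c' = {T1}  orig:{}
  T[0,1] 'ba' = ∅
  T[1,2] 'ac' = {A,B}
  T[0,2] 'bac' = {S}

S ∈ T[0,2] ⇒ YES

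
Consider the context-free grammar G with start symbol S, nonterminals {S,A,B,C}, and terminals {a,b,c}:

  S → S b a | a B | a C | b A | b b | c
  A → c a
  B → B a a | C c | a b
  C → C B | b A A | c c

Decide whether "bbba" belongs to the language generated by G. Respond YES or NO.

CNF form of G:
  S -> S X5 | T1 B | T1 C | T2 A | T2 T2 | c
  A -> T0 T1
  B -> B X3 | C T0 | T1 T2
  C -> C B | T0 T0 | T2 X4
  T0 -> c
  T1 -> a
  T2 -> b
  X3 -> T1 T1
  X4 -> A A
  X5 -> T2 T1

CYK table (by increasing span):
  [0..0]={T2}  "b"  orig:{}
  [1..1]={T2}  "b"  orig:{}
  [2..2]={T2}  "b"  orig:{}
  [3..3]={T1}  "a"  orig:{}
  [0..1]={S}  "bb"
  [1..2]={S}  "bb"
  [2..3]={X5}  "ba"  orig:{}
  [0..2]=∅  "bbb"
  [1..3]=∅  "bba"
  [0..3]={S}  "bbba"

S ∈ T[0,3] ⇒ YES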